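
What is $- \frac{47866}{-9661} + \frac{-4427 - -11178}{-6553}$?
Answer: $\frac{248444487}{63308533} \approx 3.9243$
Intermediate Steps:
$- \frac{47866}{-9661} + \frac{-4427 - -11178}{-6553} = \left(-47866\right) \left(- \frac{1}{9661}\right) + \left(-4427 + 11178\right) \left(- \frac{1}{6553}\right) = \frac{47866}{9661} + 6751 \left(- \frac{1}{6553}\right) = \frac{47866}{9661} - \frac{6751}{6553} = \frac{248444487}{63308533}$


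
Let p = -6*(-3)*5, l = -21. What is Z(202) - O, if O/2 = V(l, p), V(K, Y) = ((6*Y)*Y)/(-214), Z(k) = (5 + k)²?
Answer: 4633443/107 ≈ 43303.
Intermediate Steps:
p = 90 (p = 18*5 = 90)
V(K, Y) = -3*Y²/107 (V(K, Y) = (6*Y²)*(-1/214) = -3*Y²/107)
O = -48600/107 (O = 2*(-3/107*90²) = 2*(-3/107*8100) = 2*(-24300/107) = -48600/107 ≈ -454.21)
Z(202) - O = (5 + 202)² - 1*(-48600/107) = 207² + 48600/107 = 42849 + 48600/107 = 4633443/107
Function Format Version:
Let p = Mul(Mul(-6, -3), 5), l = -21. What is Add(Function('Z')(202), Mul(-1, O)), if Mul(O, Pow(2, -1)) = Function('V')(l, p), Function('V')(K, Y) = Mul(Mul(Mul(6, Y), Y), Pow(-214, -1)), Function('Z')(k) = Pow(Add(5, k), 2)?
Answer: Rational(4633443, 107) ≈ 43303.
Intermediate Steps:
p = 90 (p = Mul(18, 5) = 90)
Function('V')(K, Y) = Mul(Rational(-3, 107), Pow(Y, 2)) (Function('V')(K, Y) = Mul(Mul(6, Pow(Y, 2)), Rational(-1, 214)) = Mul(Rational(-3, 107), Pow(Y, 2)))
O = Rational(-48600, 107) (O = Mul(2, Mul(Rational(-3, 107), Pow(90, 2))) = Mul(2, Mul(Rational(-3, 107), 8100)) = Mul(2, Rational(-24300, 107)) = Rational(-48600, 107) ≈ -454.21)
Add(Function('Z')(202), Mul(-1, O)) = Add(Pow(Add(5, 202), 2), Mul(-1, Rational(-48600, 107))) = Add(Pow(207, 2), Rational(48600, 107)) = Add(42849, Rational(48600, 107)) = Rational(4633443, 107)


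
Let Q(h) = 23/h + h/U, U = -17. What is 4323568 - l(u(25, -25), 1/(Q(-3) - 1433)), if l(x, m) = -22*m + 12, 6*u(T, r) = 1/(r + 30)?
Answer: 317630040418/73465 ≈ 4.3236e+6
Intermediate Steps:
u(T, r) = 1/(6*(30 + r)) (u(T, r) = 1/(6*(r + 30)) = 1/(6*(30 + r)))
Q(h) = 23/h - h/17 (Q(h) = 23/h + h/(-17) = 23/h + h*(-1/17) = 23/h - h/17)
l(x, m) = 12 - 22*m
4323568 - l(u(25, -25), 1/(Q(-3) - 1433)) = 4323568 - (12 - 22/((23/(-3) - 1/17*(-3)) - 1433)) = 4323568 - (12 - 22/((23*(-1/3) + 3/17) - 1433)) = 4323568 - (12 - 22/((-23/3 + 3/17) - 1433)) = 4323568 - (12 - 22/(-382/51 - 1433)) = 4323568 - (12 - 22/(-73465/51)) = 4323568 - (12 - 22*(-51/73465)) = 4323568 - (12 + 1122/73465) = 4323568 - 1*882702/73465 = 4323568 - 882702/73465 = 317630040418/73465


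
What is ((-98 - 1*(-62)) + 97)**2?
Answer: 3721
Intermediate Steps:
((-98 - 1*(-62)) + 97)**2 = ((-98 + 62) + 97)**2 = (-36 + 97)**2 = 61**2 = 3721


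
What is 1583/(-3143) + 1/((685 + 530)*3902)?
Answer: -7504889047/14900742990 ≈ -0.50366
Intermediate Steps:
1583/(-3143) + 1/((685 + 530)*3902) = 1583*(-1/3143) + (1/3902)/1215 = -1583/3143 + (1/1215)*(1/3902) = -1583/3143 + 1/4740930 = -7504889047/14900742990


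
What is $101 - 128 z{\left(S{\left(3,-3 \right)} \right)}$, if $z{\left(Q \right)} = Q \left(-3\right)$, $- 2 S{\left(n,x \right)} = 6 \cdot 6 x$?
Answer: $20837$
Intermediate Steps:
$S{\left(n,x \right)} = - 18 x$ ($S{\left(n,x \right)} = - \frac{6 \cdot 6 x}{2} = - \frac{36 x}{2} = - 18 x$)
$z{\left(Q \right)} = - 3 Q$
$101 - 128 z{\left(S{\left(3,-3 \right)} \right)} = 101 - 128 \left(- 3 \left(\left(-18\right) \left(-3\right)\right)\right) = 101 - 128 \left(\left(-3\right) 54\right) = 101 - -20736 = 101 + 20736 = 20837$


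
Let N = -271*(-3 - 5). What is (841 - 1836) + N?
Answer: 1173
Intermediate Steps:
N = 2168 (N = -271*(-8) = 2168)
(841 - 1836) + N = (841 - 1836) + 2168 = -995 + 2168 = 1173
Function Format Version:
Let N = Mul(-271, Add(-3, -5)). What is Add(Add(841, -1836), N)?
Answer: 1173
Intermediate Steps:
N = 2168 (N = Mul(-271, -8) = 2168)
Add(Add(841, -1836), N) = Add(Add(841, -1836), 2168) = Add(-995, 2168) = 1173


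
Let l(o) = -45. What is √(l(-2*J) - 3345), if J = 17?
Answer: I*√3390 ≈ 58.224*I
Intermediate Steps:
√(l(-2*J) - 3345) = √(-45 - 3345) = √(-3390) = I*√3390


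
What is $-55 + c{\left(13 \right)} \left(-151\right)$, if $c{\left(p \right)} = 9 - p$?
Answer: $549$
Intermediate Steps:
$-55 + c{\left(13 \right)} \left(-151\right) = -55 + \left(9 - 13\right) \left(-151\right) = -55 - -604 = -55 + 604 = 549$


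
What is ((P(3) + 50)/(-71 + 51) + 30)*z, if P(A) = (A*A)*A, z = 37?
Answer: 19351/20 ≈ 967.55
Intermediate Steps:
P(A) = A**3 (P(A) = A**2*A = A**3)
((P(3) + 50)/(-71 + 51) + 30)*z = ((3**3 + 50)/(-71 + 51) + 30)*37 = ((27 + 50)/(-20) + 30)*37 = (77*(-1/20) + 30)*37 = (-77/20 + 30)*37 = (523/20)*37 = 19351/20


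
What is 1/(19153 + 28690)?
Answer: 1/47843 ≈ 2.0902e-5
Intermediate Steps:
1/(19153 + 28690) = 1/47843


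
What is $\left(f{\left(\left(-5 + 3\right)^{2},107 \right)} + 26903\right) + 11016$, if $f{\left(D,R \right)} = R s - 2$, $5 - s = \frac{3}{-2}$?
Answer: $\frac{77225}{2} \approx 38613.0$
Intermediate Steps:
$s = \frac{13}{2}$ ($s = 5 - \frac{3}{-2} = 5 - 3 \left(- \frac{1}{2}\right) = 5 - - \frac{3}{2} = 5 + \frac{3}{2} = \frac{13}{2} \approx 6.5$)
$f{\left(D,R \right)} = -2 + \frac{13 R}{2}$ ($f{\left(D,R \right)} = R \frac{13}{2} - 2 = \frac{13 R}{2} - 2 = -2 + \frac{13 R}{2}$)
$\left(f{\left(\left(-5 + 3\right)^{2},107 \right)} + 26903\right) + 11016 = \left(\left(-2 + \frac{13}{2} \cdot 107\right) + 26903\right) + 11016 = \left(\left(-2 + \frac{1391}{2}\right) + 26903\right) + 11016 = \left(\frac{1387}{2} + 26903\right) + 11016 = \frac{55193}{2} + 11016 = \frac{77225}{2}$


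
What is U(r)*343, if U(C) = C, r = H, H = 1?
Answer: 343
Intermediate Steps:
r = 1
U(r)*343 = 1*343 = 343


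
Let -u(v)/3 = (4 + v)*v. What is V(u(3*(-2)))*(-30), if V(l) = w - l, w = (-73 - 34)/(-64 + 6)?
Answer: -32925/29 ≈ -1135.3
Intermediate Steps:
w = 107/58 (w = -107/(-58) = -107*(-1/58) = 107/58 ≈ 1.8448)
u(v) = -3*v*(4 + v) (u(v) = -3*(4 + v)*v = -3*v*(4 + v))
V(l) = 107/58 - l
V(u(3*(-2)))*(-30) = (107/58 - (-3)*3*(-2)*(4 + 3*(-2)))*(-30) = (107/58 - (-3)*(-6)*(4 - 6))*(-30) = (107/58 - (-3)*(-6)*(-2))*(-30) = (107/58 - 1*(-36))*(-30) = (107/58 + 36)*(-30) = (2195/58)*(-30) = -32925/29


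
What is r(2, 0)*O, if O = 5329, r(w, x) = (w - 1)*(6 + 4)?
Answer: 53290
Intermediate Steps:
r(w, x) = -10 + 10*w (r(w, x) = (-1 + w)*10 = -10 + 10*w)
r(2, 0)*O = (-10 + 10*2)*5329 = (-10 + 20)*5329 = 10*5329 = 53290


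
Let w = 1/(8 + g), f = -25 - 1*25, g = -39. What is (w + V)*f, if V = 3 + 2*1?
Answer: -7700/31 ≈ -248.39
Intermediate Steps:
f = -50 (f = -25 - 25 = -50)
w = -1/31 (w = 1/(8 - 39) = 1/(-31) = -1/31 ≈ -0.032258)
V = 5 (V = 3 + 2 = 5)
(w + V)*f = (-1/31 + 5)*(-50) = (154/31)*(-50) = -7700/31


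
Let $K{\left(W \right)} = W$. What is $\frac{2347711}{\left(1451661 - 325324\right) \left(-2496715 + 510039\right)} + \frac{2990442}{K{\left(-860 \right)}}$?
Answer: $- \frac{1672903110318010091}{481098337449580} \approx -3477.3$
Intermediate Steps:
$\frac{2347711}{\left(1451661 - 325324\right) \left(-2496715 + 510039\right)} + \frac{2990442}{K{\left(-860 \right)}} = \frac{2347711}{\left(1451661 - 325324\right) \left(-2496715 + 510039\right)} + \frac{2990442}{-860} = \frac{2347711}{1126337 \left(-1986676\right)} + 2990442 \left(- \frac{1}{860}\right) = \frac{2347711}{-2237666685812} - \frac{1495221}{430} = 2347711 \left(- \frac{1}{2237666685812}\right) - \frac{1495221}{430} = - \frac{2347711}{2237666685812} - \frac{1495221}{430} = - \frac{1672903110318010091}{481098337449580}$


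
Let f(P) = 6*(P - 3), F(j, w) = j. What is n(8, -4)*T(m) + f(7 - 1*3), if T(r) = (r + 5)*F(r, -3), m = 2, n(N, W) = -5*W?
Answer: 286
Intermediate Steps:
T(r) = r*(5 + r) (T(r) = (r + 5)*r = (5 + r)*r = r*(5 + r))
f(P) = -18 + 6*P (f(P) = 6*(-3 + P) = -18 + 6*P)
n(8, -4)*T(m) + f(7 - 1*3) = (-5*(-4))*(2*(5 + 2)) + (-18 + 6*(7 - 1*3)) = 20*(2*7) + (-18 + 6*(7 - 3)) = 20*14 + (-18 + 6*4) = 280 + (-18 + 24) = 280 + 6 = 286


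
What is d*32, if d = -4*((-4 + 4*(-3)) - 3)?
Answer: 2432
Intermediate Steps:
d = 76 (d = -4*((-4 - 12) - 3) = -4*(-16 - 3) = -4*(-19) = 76)
d*32 = 76*32 = 2432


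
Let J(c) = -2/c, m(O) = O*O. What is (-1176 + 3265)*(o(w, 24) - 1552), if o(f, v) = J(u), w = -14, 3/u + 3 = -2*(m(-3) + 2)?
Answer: -9621934/3 ≈ -3.2073e+6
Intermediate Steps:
m(O) = O**2
u = -3/25 (u = 3/(-3 - 2*((-3)**2 + 2)) = 3/(-3 - 2*(9 + 2)) = 3/(-3 - 2*11) = 3/(-3 - 22) = 3/(-25) = 3*(-1/25) = -3/25 ≈ -0.12000)
o(f, v) = 50/3 (o(f, v) = -2/(-3/25) = -2*(-25/3) = 50/3)
(-1176 + 3265)*(o(w, 24) - 1552) = (-1176 + 3265)*(50/3 - 1552) = 2089*(-4606/3) = -9621934/3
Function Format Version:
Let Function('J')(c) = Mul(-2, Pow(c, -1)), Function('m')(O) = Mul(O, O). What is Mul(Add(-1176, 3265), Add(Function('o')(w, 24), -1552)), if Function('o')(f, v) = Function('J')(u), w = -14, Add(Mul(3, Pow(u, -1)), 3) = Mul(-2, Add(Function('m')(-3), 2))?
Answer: Rational(-9621934, 3) ≈ -3.2073e+6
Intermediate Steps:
Function('m')(O) = Pow(O, 2)
u = Rational(-3, 25) (u = Mul(3, Pow(Add(-3, Mul(-2, Add(Pow(-3, 2), 2))), -1)) = Mul(3, Pow(Add(-3, Mul(-2, Add(9, 2))), -1)) = Mul(3, Pow(Add(-3, Mul(-2, 11)), -1)) = Mul(3, Pow(Add(-3, -22), -1)) = Mul(3, Pow(-25, -1)) = Mul(3, Rational(-1, 25)) = Rational(-3, 25) ≈ -0.12000)
Function('o')(f, v) = Rational(50, 3) (Function('o')(f, v) = Mul(-2, Pow(Rational(-3, 25), -1)) = Mul(-2, Rational(-25, 3)) = Rational(50, 3))
Mul(Add(-1176, 3265), Add(Function('o')(w, 24), -1552)) = Mul(Add(-1176, 3265), Add(Rational(50, 3), -1552)) = Mul(2089, Rational(-4606, 3)) = Rational(-9621934, 3)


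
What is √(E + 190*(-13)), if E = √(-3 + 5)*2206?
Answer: √(-2470 + 2206*√2) ≈ 25.490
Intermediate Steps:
E = 2206*√2 (E = √2*2206 = 2206*√2 ≈ 3119.8)
√(E + 190*(-13)) = √(2206*√2 + 190*(-13)) = √(2206*√2 - 2470) = √(-2470 + 2206*√2)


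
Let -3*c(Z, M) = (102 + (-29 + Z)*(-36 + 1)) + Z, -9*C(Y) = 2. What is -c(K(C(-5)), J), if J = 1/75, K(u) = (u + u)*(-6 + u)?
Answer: 82861/243 ≈ 340.99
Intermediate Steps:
C(Y) = -2/9 (C(Y) = -1/9*2 = -2/9)
K(u) = 2*u*(-6 + u) (K(u) = (2*u)*(-6 + u) = 2*u*(-6 + u))
J = 1/75 ≈ 0.013333
c(Z, M) = -1117/3 + 34*Z/3 (c(Z, M) = -((102 + (-29 + Z)*(-36 + 1)) + Z)/3 = -((102 + (-29 + Z)*(-35)) + Z)/3 = -((102 + (1015 - 35*Z)) + Z)/3 = -((1117 - 35*Z) + Z)/3 = -(1117 - 34*Z)/3 = -1117/3 + 34*Z/3)
-c(K(C(-5)), J) = -(-1117/3 + 34*(2*(-2/9)*(-6 - 2/9))/3) = -(-1117/3 + 34*(2*(-2/9)*(-56/9))/3) = -(-1117/3 + (34/3)*(224/81)) = -(-1117/3 + 7616/243) = -1*(-82861/243) = 82861/243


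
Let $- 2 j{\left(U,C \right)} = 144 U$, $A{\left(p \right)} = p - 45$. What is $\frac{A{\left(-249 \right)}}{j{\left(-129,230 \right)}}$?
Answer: $- \frac{49}{1548} \approx -0.031654$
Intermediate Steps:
$A{\left(p \right)} = -45 + p$ ($A{\left(p \right)} = p - 45 = -45 + p$)
$j{\left(U,C \right)} = - 72 U$ ($j{\left(U,C \right)} = - \frac{144 U}{2} = - 72 U$)
$\frac{A{\left(-249 \right)}}{j{\left(-129,230 \right)}} = \frac{-45 - 249}{\left(-72\right) \left(-129\right)} = - \frac{294}{9288} = \left(-294\right) \frac{1}{9288} = - \frac{49}{1548}$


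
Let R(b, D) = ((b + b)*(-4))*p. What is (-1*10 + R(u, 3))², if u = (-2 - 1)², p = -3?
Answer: 42436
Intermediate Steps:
u = 9 (u = (-3)² = 9)
R(b, D) = 24*b (R(b, D) = ((b + b)*(-4))*(-3) = ((2*b)*(-4))*(-3) = -8*b*(-3) = 24*b)
(-1*10 + R(u, 3))² = (-1*10 + 24*9)² = (-10 + 216)² = 206² = 42436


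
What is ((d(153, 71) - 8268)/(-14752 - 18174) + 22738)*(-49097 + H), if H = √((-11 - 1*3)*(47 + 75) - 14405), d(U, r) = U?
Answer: -36757917558791/32926 + 748679503*I*√16113/32926 ≈ -1.1164e+9 + 2.8863e+6*I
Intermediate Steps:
H = I*√16113 (H = √((-11 - 3)*122 - 14405) = √(-14*122 - 14405) = √(-1708 - 14405) = √(-16113) = I*√16113 ≈ 126.94*I)
((d(153, 71) - 8268)/(-14752 - 18174) + 22738)*(-49097 + H) = ((153 - 8268)/(-14752 - 18174) + 22738)*(-49097 + I*√16113) = (-8115/(-32926) + 22738)*(-49097 + I*√16113) = (-8115*(-1/32926) + 22738)*(-49097 + I*√16113) = (8115/32926 + 22738)*(-49097 + I*√16113) = 748679503*(-49097 + I*√16113)/32926 = -36757917558791/32926 + 748679503*I*√16113/32926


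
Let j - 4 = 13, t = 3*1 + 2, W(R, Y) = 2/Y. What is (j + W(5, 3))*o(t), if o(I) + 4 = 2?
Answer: -106/3 ≈ -35.333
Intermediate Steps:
t = 5 (t = 3 + 2 = 5)
o(I) = -2 (o(I) = -4 + 2 = -2)
j = 17 (j = 4 + 13 = 17)
(j + W(5, 3))*o(t) = (17 + 2/3)*(-2) = (17 + 2*(⅓))*(-2) = (17 + ⅔)*(-2) = (53/3)*(-2) = -106/3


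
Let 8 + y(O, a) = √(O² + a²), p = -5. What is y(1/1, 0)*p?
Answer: 35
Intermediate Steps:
y(O, a) = -8 + √(O² + a²)
y(1/1, 0)*p = (-8 + √((1/1)² + 0²))*(-5) = (-8 + √((1*1)² + 0))*(-5) = (-8 + √(1² + 0))*(-5) = (-8 + √(1 + 0))*(-5) = (-8 + √1)*(-5) = (-8 + 1)*(-5) = -7*(-5) = 35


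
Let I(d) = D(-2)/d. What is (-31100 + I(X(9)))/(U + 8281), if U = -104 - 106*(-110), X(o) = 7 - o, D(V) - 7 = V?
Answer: -62205/39674 ≈ -1.5679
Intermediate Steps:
D(V) = 7 + V
U = 11556 (U = -104 + 11660 = 11556)
I(d) = 5/d (I(d) = (7 - 2)/d = 5/d)
(-31100 + I(X(9)))/(U + 8281) = (-31100 + 5/(7 - 1*9))/(11556 + 8281) = (-31100 + 5/(7 - 9))/19837 = (-31100 + 5/(-2))*(1/19837) = (-31100 + 5*(-½))*(1/19837) = (-31100 - 5/2)*(1/19837) = -62205/2*1/19837 = -62205/39674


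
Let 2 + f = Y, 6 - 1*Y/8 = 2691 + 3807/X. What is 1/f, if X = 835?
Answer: -835/17967926 ≈ -4.6472e-5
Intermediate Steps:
Y = -17966256/835 (Y = 48 - 8*(2691 + 3807/835) = 48 - 8*2250792/835 = 48 - 18006336/835 = -17966256/835 ≈ -21516.)
f = -17967926/835 (f = -2 - 17966256/835 = -17967926/835 ≈ -21518.)
1/f = 1/(-17967926/835) = -835/17967926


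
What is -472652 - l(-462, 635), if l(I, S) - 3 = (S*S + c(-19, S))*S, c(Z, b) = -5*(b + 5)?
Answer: -254488530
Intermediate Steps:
c(Z, b) = -25 - 5*b (c(Z, b) = -5*(5 + b) = -25 - 5*b)
l(I, S) = 3 + S*(-25 + S² - 5*S) (l(I, S) = 3 + (S*S + (-25 - 5*S))*S = 3 + (S² + (-25 - 5*S))*S = 3 + (-25 + S² - 5*S)*S = 3 + S*(-25 + S² - 5*S))
-472652 - l(-462, 635) = -472652 - (3 + 635³ - 5*635*(5 + 635)) = -472652 - (3 + 256047875 - 5*635*640) = -472652 - (3 + 256047875 - 2032000) = -472652 - 1*254015878 = -472652 - 254015878 = -254488530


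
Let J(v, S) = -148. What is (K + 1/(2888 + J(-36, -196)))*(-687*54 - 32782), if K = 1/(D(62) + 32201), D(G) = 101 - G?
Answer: -3055503/110422 ≈ -27.671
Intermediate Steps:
K = 1/32240 (K = 1/((101 - 1*62) + 32201) = 1/((101 - 62) + 32201) = 1/(39 + 32201) = 1/32240 ≈ 3.1017e-5)
(K + 1/(2888 + J(-36, -196)))*(-687*54 - 32782) = (1/32240 + 1/(2888 - 148))*(-687*54 - 32782) = (1/32240 + 1/2740)*(-37098 - 32782) = (1/32240 + 1/2740)*(-69880) = (1749/4416880)*(-69880) = -3055503/110422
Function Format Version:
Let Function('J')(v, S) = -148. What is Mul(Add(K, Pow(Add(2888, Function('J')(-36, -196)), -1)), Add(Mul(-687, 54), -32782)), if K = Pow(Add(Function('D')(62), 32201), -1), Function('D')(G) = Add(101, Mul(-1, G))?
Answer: Rational(-3055503, 110422) ≈ -27.671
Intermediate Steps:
K = Rational(1, 32240) (K = Pow(Add(Add(101, Mul(-1, 62)), 32201), -1) = Pow(Add(Add(101, -62), 32201), -1) = Pow(Add(39, 32201), -1) = Pow(32240, -1) = Rational(1, 32240) ≈ 3.1017e-5)
Mul(Add(K, Pow(Add(2888, Function('J')(-36, -196)), -1)), Add(Mul(-687, 54), -32782)) = Mul(Add(Rational(1, 32240), Pow(Add(2888, -148), -1)), Add(Mul(-687, 54), -32782)) = Mul(Add(Rational(1, 32240), Pow(2740, -1)), Add(-37098, -32782)) = Mul(Add(Rational(1, 32240), Rational(1, 2740)), -69880) = Mul(Rational(1749, 4416880), -69880) = Rational(-3055503, 110422)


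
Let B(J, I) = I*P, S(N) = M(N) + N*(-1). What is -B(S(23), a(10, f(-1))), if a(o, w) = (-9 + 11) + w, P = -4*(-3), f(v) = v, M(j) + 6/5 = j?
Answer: -12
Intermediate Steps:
M(j) = -6/5 + j
P = 12
S(N) = -6/5 (S(N) = (-6/5 + N) + N*(-1) = (-6/5 + N) - N = -6/5)
a(o, w) = 2 + w
B(J, I) = 12*I (B(J, I) = I*12 = 12*I)
-B(S(23), a(10, f(-1))) = -12*(2 - 1) = -12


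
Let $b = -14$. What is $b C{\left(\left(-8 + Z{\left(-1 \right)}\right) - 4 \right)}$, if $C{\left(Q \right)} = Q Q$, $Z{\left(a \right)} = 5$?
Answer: $-686$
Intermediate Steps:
$C{\left(Q \right)} = Q^{2}$
$b C{\left(\left(-8 + Z{\left(-1 \right)}\right) - 4 \right)} = - 14 \left(\left(-8 + 5\right) - 4\right)^{2} = - 14 \left(-3 - 4\right)^{2} = - 14 \left(-7\right)^{2} = \left(-14\right) 49 = -686$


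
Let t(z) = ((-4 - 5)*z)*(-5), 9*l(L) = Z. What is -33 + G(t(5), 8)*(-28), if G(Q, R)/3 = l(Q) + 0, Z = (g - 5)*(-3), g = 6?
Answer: -5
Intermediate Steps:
Z = -3 (Z = (6 - 5)*(-3) = 1*(-3) = -3)
l(L) = -⅓ (l(L) = (⅑)*(-3) = -⅓)
t(z) = 45*z (t(z) = -9*z*(-5) = 45*z)
G(Q, R) = -1 (G(Q, R) = 3*(-⅓ + 0) = 3*(-⅓) = -1)
-33 + G(t(5), 8)*(-28) = -33 - 1*(-28) = -33 + 28 = -5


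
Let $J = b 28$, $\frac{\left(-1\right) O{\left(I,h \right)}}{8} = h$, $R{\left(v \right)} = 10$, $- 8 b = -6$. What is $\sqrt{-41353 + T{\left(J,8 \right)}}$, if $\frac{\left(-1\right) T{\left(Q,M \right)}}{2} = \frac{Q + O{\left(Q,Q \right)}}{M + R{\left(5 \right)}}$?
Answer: $\frac{i \sqrt{372030}}{3} \approx 203.31 i$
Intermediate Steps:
$b = \frac{3}{4}$ ($b = \left(- \frac{1}{8}\right) \left(-6\right) = \frac{3}{4} \approx 0.75$)
$O{\left(I,h \right)} = - 8 h$
$J = 21$ ($J = \frac{3}{4} \cdot 28 = 21$)
$T{\left(Q,M \right)} = \frac{14 Q}{10 + M}$ ($T{\left(Q,M \right)} = - 2 \frac{Q - 8 Q}{M + 10} = - 2 \frac{\left(-7\right) Q}{10 + M} = - 2 \left(- \frac{7 Q}{10 + M}\right) = \frac{14 Q}{10 + M}$)
$\sqrt{-41353 + T{\left(J,8 \right)}} = \sqrt{-41353 + 14 \cdot 21 \frac{1}{10 + 8}} = \sqrt{-41353 + 14 \cdot 21 \cdot \frac{1}{18}} = \sqrt{-41353 + \frac{49}{3}} = \sqrt{- \frac{124010}{3}} = \frac{i \sqrt{372030}}{3}$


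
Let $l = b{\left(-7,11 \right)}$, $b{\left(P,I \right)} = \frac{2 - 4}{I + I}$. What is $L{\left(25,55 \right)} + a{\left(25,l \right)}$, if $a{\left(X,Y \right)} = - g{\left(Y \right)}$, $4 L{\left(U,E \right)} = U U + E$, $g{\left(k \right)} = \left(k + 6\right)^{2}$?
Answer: $\frac{16345}{121} \approx 135.08$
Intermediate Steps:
$g{\left(k \right)} = \left(6 + k\right)^{2}$
$b{\left(P,I \right)} = - \frac{1}{I}$ ($b{\left(P,I \right)} = - \frac{2}{2 I} = - 2 \frac{1}{2 I} = - \frac{1}{I}$)
$L{\left(U,E \right)} = \frac{E}{4} + \frac{U^{2}}{4}$ ($L{\left(U,E \right)} = \frac{U U + E}{4} = \frac{U^{2} + E}{4} = \frac{E + U^{2}}{4} = \frac{E}{4} + \frac{U^{2}}{4}$)
$l = - \frac{1}{11} \approx -0.090909$
$a{\left(X,Y \right)} = - \left(6 + Y\right)^{2}$
$L{\left(25,55 \right)} + a{\left(25,l \right)} = \left(\frac{1}{4} \cdot 55 + \frac{25^{2}}{4}\right) - \left(6 - \frac{1}{11}\right)^{2} = \left(\frac{55}{4} + \frac{1}{4} \cdot 625\right) - \left(\frac{65}{11}\right)^{2} = \left(\frac{55}{4} + \frac{625}{4}\right) - \frac{4225}{121} = 170 - \frac{4225}{121} = \frac{16345}{121}$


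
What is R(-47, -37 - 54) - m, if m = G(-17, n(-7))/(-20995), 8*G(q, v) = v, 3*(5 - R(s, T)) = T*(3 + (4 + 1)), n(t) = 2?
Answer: 62397143/251940 ≈ 247.67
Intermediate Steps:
R(s, T) = 5 - 8*T/3 (R(s, T) = 5 - T*(3 + (4 + 1))/3 = 5 - T*(3 + 5)/3 = 5 - T*8/3 = 5 - 8*T/3)
G(q, v) = v/8
m = -1/83980 (m = ((⅛)*2)/(-20995) = (¼)*(-1/20995) = -1/83980 ≈ -1.1908e-5)
R(-47, -37 - 54) - m = (5 - 8*(-37 - 54)/3) - 1*(-1/83980) = (5 - 8/3*(-91)) + 1/83980 = (5 + 728/3) + 1/83980 = 743/3 + 1/83980 = 62397143/251940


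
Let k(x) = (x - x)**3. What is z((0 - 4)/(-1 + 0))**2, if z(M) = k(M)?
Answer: 0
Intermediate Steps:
k(x) = 0 (k(x) = 0**3 = 0)
z(M) = 0
z((0 - 4)/(-1 + 0))**2 = 0**2 = 0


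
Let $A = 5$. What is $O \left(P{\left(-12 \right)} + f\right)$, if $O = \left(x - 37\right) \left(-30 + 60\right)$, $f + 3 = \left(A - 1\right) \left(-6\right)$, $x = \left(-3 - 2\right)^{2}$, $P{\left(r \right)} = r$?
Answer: $14040$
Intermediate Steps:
$x = 25$ ($x = \left(-5\right)^{2} = 25$)
$f = -27$ ($f = -3 + \left(5 - 1\right) \left(-6\right) = -3 + 4 \left(-6\right) = -3 - 24 = -27$)
$O = -360$ ($O = \left(25 - 37\right) \left(-30 + 60\right) = \left(-12\right) 30 = -360$)
$O \left(P{\left(-12 \right)} + f\right) = - 360 \left(-12 - 27\right) = \left(-360\right) \left(-39\right) = 14040$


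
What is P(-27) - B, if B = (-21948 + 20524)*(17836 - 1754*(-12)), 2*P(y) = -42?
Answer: 55370795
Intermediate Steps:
P(y) = -21 (P(y) = (½)*(-42) = -21)
B = -55370816 (B = -1424*(17836 + 21048) = -1424*38884 = -55370816)
P(-27) - B = -21 - 1*(-55370816) = -21 + 55370816 = 55370795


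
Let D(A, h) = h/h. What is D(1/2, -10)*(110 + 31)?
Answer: 141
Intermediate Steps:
D(A, h) = 1
D(1/2, -10)*(110 + 31) = 1*(110 + 31) = 1*141 = 141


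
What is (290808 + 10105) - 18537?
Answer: 282376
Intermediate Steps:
(290808 + 10105) - 18537 = 300913 - 18537 = 282376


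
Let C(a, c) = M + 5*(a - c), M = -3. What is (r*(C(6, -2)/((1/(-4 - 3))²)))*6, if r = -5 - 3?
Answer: -87024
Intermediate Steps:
r = -8
C(a, c) = -3 - 5*c + 5*a (C(a, c) = -3 + 5*(a - c) = -3 + (-5*c + 5*a) = -3 - 5*c + 5*a)
(r*(C(6, -2)/((1/(-4 - 3))²)))*6 = -8*(-3 - 5*(-2) + 5*6)/((1/(-4 - 3))²)*6 = -8*(-3 + 10 + 30)/((1/(-7))²)*6 = -296/((-⅐)²)*6 = -296/1/49*6 = -296*49*6 = -8*1813*6 = -14504*6 = -87024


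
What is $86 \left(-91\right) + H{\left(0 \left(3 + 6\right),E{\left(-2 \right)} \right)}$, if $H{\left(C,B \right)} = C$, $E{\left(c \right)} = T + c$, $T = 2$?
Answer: $-7826$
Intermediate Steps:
$E{\left(c \right)} = 2 + c$
$86 \left(-91\right) + H{\left(0 \left(3 + 6\right),E{\left(-2 \right)} \right)} = 86 \left(-91\right) + 0 \left(3 + 6\right) = -7826 + 0 \cdot 9 = -7826 + 0 = -7826$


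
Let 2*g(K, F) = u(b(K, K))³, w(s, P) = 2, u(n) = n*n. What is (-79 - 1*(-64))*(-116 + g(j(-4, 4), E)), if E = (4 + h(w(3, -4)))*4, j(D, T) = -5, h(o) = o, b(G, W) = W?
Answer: -230895/2 ≈ -1.1545e+5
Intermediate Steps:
u(n) = n²
E = 24 (E = (4 + 2)*4 = 6*4 = 24)
g(K, F) = K⁶/2 (g(K, F) = (K²)³/2 = K⁶/2)
(-79 - 1*(-64))*(-116 + g(j(-4, 4), E)) = (-79 - 1*(-64))*(-116 + (½)*(-5)⁶) = (-79 + 64)*(-116 + (½)*15625) = -15*(-116 + 15625/2) = -15*15393/2 = -230895/2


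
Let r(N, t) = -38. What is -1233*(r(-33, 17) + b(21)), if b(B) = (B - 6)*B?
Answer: -341541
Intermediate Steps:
b(B) = B*(-6 + B) (b(B) = (-6 + B)*B = B*(-6 + B))
-1233*(r(-33, 17) + b(21)) = -1233*(-38 + 21*(-6 + 21)) = -1233*(-38 + 21*15) = -1233*(-38 + 315) = -1233*277 = -341541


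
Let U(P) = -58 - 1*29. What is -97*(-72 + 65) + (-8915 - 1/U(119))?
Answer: -716531/87 ≈ -8236.0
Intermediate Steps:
U(P) = -87 (U(P) = -58 - 29 = -87)
-97*(-72 + 65) + (-8915 - 1/U(119)) = -97*(-72 + 65) + (-8915 - 1/(-87)) = -97*(-7) + (-8915 - 1*(-1/87)) = 679 + (-8915 + 1/87) = 679 - 775604/87 = -716531/87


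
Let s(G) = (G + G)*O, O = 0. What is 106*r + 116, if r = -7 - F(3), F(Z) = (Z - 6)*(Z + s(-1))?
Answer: 328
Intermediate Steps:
s(G) = 0 (s(G) = (G + G)*0 = (2*G)*0 = 0)
F(Z) = Z*(-6 + Z) (F(Z) = (Z - 6)*(Z + 0) = (-6 + Z)*Z = Z*(-6 + Z))
r = 2 (r = -7 - 3*(-6 + 3) = -7 - 3*(-3) = -7 - 1*(-9) = -7 + 9 = 2)
106*r + 116 = 106*2 + 116 = 212 + 116 = 328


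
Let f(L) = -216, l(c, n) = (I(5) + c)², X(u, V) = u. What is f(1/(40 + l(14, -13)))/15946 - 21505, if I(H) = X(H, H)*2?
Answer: -171459473/7973 ≈ -21505.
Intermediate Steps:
I(H) = 2*H (I(H) = H*2 = 2*H)
l(c, n) = (10 + c)² (l(c, n) = (2*5 + c)² = (10 + c)²)
f(1/(40 + l(14, -13)))/15946 - 21505 = -216/15946 - 21505 = -216*1/15946 - 21505 = -108/7973 - 21505 = -171459473/7973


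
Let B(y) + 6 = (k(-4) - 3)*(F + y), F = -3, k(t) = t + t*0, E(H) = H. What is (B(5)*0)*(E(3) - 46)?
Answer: 0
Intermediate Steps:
k(t) = t (k(t) = t + 0 = t)
B(y) = 15 - 7*y (B(y) = -6 + (-4 - 3)*(-3 + y) = -6 - 7*(-3 + y) = -6 + (21 - 7*y) = 15 - 7*y)
(B(5)*0)*(E(3) - 46) = ((15 - 7*5)*0)*(3 - 46) = ((15 - 35)*0)*(-43) = -20*0*(-43) = 0*(-43) = 0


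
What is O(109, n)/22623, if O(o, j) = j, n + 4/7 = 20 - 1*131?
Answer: -781/158361 ≈ -0.0049318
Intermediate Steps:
n = -781/7 (n = -4/7 + (20 - 1*131) = -4/7 + (20 - 131) = -4/7 - 111 = -781/7 ≈ -111.57)
O(109, n)/22623 = -781/7/22623 = -781/7*1/22623 = -781/158361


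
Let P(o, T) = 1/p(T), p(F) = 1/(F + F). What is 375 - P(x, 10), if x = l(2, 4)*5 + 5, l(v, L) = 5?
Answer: 355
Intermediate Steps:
p(F) = 1/(2*F)
x = 30 (x = 5*5 + 5 = 25 + 5 = 30)
P(o, T) = 2*T (P(o, T) = 1/(1/(2*T)) = 2*T)
375 - P(x, 10) = 375 - 2*10 = 375 - 1*20 = 375 - 20 = 355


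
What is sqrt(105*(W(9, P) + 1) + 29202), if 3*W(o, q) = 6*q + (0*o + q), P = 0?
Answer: sqrt(29307) ≈ 171.19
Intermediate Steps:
W(o, q) = 7*q/3 (W(o, q) = (6*q + (0*o + q))/3 = (6*q + (0 + q))/3 = (6*q + q)/3 = (7*q)/3 = 7*q/3)
sqrt(105*(W(9, P) + 1) + 29202) = sqrt(105*((7/3)*0 + 1) + 29202) = sqrt(105*(0 + 1) + 29202) = sqrt(105*1 + 29202) = sqrt(105 + 29202) = sqrt(29307)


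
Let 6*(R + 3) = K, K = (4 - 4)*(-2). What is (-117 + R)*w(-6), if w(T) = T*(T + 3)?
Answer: -2160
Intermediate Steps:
w(T) = T*(3 + T)
K = 0 (K = 0*(-2) = 0)
R = -3 (R = -3 + (1/6)*0 = -3 + 0 = -3)
(-117 + R)*w(-6) = (-117 - 3)*(-6*(3 - 6)) = -(-720)*(-3) = -120*18 = -2160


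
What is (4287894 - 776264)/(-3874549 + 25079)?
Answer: -351163/384947 ≈ -0.91224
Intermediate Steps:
(4287894 - 776264)/(-3874549 + 25079) = 3511630/(-3849470) = 3511630*(-1/3849470) = -351163/384947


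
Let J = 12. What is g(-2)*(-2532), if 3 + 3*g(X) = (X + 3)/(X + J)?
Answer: 12238/5 ≈ 2447.6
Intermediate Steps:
g(X) = -1 + (3 + X)/(3*(12 + X)) (g(X) = -1 + ((X + 3)/(X + 12))/3 = -1 + ((3 + X)/(12 + X))/3 = -1 + (3 + X)/(3*(12 + X)))
g(-2)*(-2532) = ((-33 - 2*(-2))/(3*(12 - 2)))*(-2532) = ((⅓)*(-33 + 4)/10)*(-2532) = ((⅓)*(⅒)*(-29))*(-2532) = -29/30*(-2532) = 12238/5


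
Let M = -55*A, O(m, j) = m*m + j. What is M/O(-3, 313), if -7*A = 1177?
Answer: 64735/2254 ≈ 28.720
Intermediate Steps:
A = -1177/7 (A = -⅐*1177 = -1177/7 ≈ -168.14)
O(m, j) = j + m² (O(m, j) = m² + j = j + m²)
M = 64735/7 (M = -55*(-1177/7) = 64735/7 ≈ 9247.9)
M/O(-3, 313) = 64735/(7*(313 + (-3)²)) = 64735/(7*(313 + 9)) = (64735/7)/322 = (64735/7)*(1/322) = 64735/2254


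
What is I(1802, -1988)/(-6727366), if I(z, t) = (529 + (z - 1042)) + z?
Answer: -3091/6727366 ≈ -0.00045947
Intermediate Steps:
I(z, t) = -513 + 2*z (I(z, t) = (529 + (-1042 + z)) + z = (-513 + z) + z = -513 + 2*z)
I(1802, -1988)/(-6727366) = (-513 + 2*1802)/(-6727366) = (-513 + 3604)*(-1/6727366) = 3091*(-1/6727366) = -3091/6727366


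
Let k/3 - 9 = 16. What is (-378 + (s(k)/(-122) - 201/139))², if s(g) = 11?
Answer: 41424348630625/287573764 ≈ 1.4405e+5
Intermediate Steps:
k = 75 (k = 27 + 3*16 = 27 + 48 = 75)
(-378 + (s(k)/(-122) - 201/139))² = (-378 + (11/(-122) - 201/139))² = (-378 + (11*(-1/122) - 201*1/139))² = (-378 + (-11/122 - 201/139))² = (-378 - 26051/16958)² = (-6436175/16958)² = 41424348630625/287573764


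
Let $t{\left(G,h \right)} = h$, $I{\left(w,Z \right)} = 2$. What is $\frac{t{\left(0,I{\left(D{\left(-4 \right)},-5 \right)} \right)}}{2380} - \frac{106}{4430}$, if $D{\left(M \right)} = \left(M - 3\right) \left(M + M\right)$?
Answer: $- \frac{12171}{527170} \approx -0.023087$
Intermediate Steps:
$D{\left(M \right)} = 2 M \left(-3 + M\right)$ ($D{\left(M \right)} = \left(-3 + M\right) 2 M = 2 M \left(-3 + M\right)$)
$\frac{t{\left(0,I{\left(D{\left(-4 \right)},-5 \right)} \right)}}{2380} - \frac{106}{4430} = \frac{2}{2380} - \frac{106}{4430} = 2 \cdot \frac{1}{2380} - \frac{53}{2215} = \frac{1}{1190} - \frac{53}{2215} = - \frac{12171}{527170}$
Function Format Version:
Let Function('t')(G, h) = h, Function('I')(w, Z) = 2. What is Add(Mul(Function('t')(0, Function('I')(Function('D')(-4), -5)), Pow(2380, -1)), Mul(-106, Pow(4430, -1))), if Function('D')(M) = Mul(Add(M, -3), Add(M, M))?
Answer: Rational(-12171, 527170) ≈ -0.023087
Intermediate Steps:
Function('D')(M) = Mul(2, M, Add(-3, M)) (Function('D')(M) = Mul(Add(-3, M), Mul(2, M)) = Mul(2, M, Add(-3, M)))
Add(Mul(Function('t')(0, Function('I')(Function('D')(-4), -5)), Pow(2380, -1)), Mul(-106, Pow(4430, -1))) = Add(Mul(2, Pow(2380, -1)), Mul(-106, Pow(4430, -1))) = Add(Mul(2, Rational(1, 2380)), Mul(-106, Rational(1, 4430))) = Add(Rational(1, 1190), Rational(-53, 2215)) = Rational(-12171, 527170)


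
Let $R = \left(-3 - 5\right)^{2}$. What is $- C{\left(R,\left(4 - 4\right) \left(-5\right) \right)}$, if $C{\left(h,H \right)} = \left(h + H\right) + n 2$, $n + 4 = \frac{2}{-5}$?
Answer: $- \frac{276}{5} \approx -55.2$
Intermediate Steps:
$n = - \frac{22}{5}$ ($n = -4 + \frac{2}{-5} = -4 + 2 \left(- \frac{1}{5}\right) = -4 - \frac{2}{5} = - \frac{22}{5} \approx -4.4$)
$R = 64$ ($R = \left(-8\right)^{2} = 64$)
$C{\left(h,H \right)} = - \frac{44}{5} + H + h$ ($C{\left(h,H \right)} = \left(h + H\right) - \frac{44}{5} = \left(H + h\right) - \frac{44}{5} = - \frac{44}{5} + H + h$)
$- C{\left(R,\left(4 - 4\right) \left(-5\right) \right)} = - (- \frac{44}{5} + \left(4 - 4\right) \left(-5\right) + 64) = - (- \frac{44}{5} + 0 \left(-5\right) + 64) = - (- \frac{44}{5} + 0 + 64) = \left(-1\right) \frac{276}{5} = - \frac{276}{5}$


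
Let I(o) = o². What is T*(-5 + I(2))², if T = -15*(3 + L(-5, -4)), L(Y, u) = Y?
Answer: 30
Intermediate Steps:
T = 30 (T = -15*(3 - 5) = -15*(-2) = 30)
T*(-5 + I(2))² = 30*(-5 + 2²)² = 30*(-5 + 4)² = 30*(-1)² = 30*1 = 30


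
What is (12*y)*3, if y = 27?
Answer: 972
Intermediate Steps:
(12*y)*3 = (12*27)*3 = 324*3 = 972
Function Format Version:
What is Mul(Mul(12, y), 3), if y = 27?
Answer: 972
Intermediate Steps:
Mul(Mul(12, y), 3) = Mul(Mul(12, 27), 3) = Mul(324, 3) = 972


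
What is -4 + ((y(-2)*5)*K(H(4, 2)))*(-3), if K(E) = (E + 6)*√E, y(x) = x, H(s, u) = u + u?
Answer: 596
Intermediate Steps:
H(s, u) = 2*u
K(E) = √E*(6 + E) (K(E) = (6 + E)*√E = √E*(6 + E))
-4 + ((y(-2)*5)*K(H(4, 2)))*(-3) = -4 + ((-2*5)*(√(2*2)*(6 + 2*2)))*(-3) = -4 - 10*√4*(6 + 4)*(-3) = -4 - 20*10*(-3) = -4 - 10*20*(-3) = -4 - 200*(-3) = -4 + 600 = 596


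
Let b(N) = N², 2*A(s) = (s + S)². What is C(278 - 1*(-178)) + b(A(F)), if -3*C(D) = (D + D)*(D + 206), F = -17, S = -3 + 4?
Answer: -184864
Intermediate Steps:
S = 1
C(D) = -2*D*(206 + D)/3 (C(D) = -(D + D)*(D + 206)/3 = -2*D*(206 + D)/3)
A(s) = (1 + s)²/2 (A(s) = (s + 1)²/2 = (1 + s)²/2)
C(278 - 1*(-178)) + b(A(F)) = -2*(278 - 1*(-178))*(206 + (278 - 1*(-178)))/3 + ((1 - 17)²/2)² = -2*(278 + 178)*(206 + (278 + 178))/3 + ((½)*(-16)²)² = -⅔*456*(206 + 456) + ((½)*256)² = -⅔*456*662 + 128² = -201248 + 16384 = -184864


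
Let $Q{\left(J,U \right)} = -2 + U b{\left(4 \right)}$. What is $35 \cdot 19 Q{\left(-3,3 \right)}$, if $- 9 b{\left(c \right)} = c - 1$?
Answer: $-1995$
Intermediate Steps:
$b{\left(c \right)} = \frac{1}{9} - \frac{c}{9}$ ($b{\left(c \right)} = - \frac{c - 1}{9} = - \frac{-1 + c}{9} = \frac{1}{9} - \frac{c}{9}$)
$Q{\left(J,U \right)} = -2 - \frac{U}{3}$ ($Q{\left(J,U \right)} = -2 + U \left(\frac{1}{9} - \frac{4}{9}\right) = -2 + U \left(- \frac{1}{3}\right) = -2 - \frac{U}{3}$)
$35 \cdot 19 Q{\left(-3,3 \right)} = 35 \cdot 19 \left(-2 - 1\right) = 665 \left(-2 - 1\right) = 665 \left(-3\right) = -1995$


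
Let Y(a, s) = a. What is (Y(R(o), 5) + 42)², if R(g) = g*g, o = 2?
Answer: 2116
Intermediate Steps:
R(g) = g²
(Y(R(o), 5) + 42)² = (2² + 42)² = (4 + 42)² = 46² = 2116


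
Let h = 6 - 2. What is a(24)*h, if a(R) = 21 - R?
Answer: -12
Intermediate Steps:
h = 4
a(24)*h = (21 - 1*24)*4 = (21 - 24)*4 = -3*4 = -12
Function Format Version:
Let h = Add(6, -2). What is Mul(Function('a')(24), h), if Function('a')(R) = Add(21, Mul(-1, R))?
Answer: -12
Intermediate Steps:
h = 4
Mul(Function('a')(24), h) = Mul(Add(21, Mul(-1, 24)), 4) = Mul(Add(21, -24), 4) = Mul(-3, 4) = -12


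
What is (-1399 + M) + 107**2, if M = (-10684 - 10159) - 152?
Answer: -10945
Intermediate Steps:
M = -20995 (M = -20843 - 152 = -20995)
(-1399 + M) + 107**2 = (-1399 - 20995) + 107**2 = -22394 + 11449 = -10945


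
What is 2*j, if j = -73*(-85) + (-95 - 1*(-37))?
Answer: 12294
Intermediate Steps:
j = 6147 (j = 6205 + (-95 + 37) = 6205 - 58 = 6147)
2*j = 2*6147 = 12294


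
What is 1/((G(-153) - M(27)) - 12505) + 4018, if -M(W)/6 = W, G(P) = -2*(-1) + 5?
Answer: 49566047/12336 ≈ 4018.0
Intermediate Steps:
G(P) = 7 (G(P) = 2 + 5 = 7)
M(W) = -6*W
1/((G(-153) - M(27)) - 12505) + 4018 = 1/((7 - (-6)*27) - 12505) + 4018 = 1/((7 - 1*(-162)) - 12505) + 4018 = 1/((7 + 162) - 12505) + 4018 = 1/(169 - 12505) + 4018 = 1/(-12336) + 4018 = -1/12336 + 4018 = 49566047/12336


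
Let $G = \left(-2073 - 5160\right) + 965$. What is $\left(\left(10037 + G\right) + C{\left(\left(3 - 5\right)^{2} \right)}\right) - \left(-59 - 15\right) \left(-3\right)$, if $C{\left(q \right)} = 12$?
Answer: $3559$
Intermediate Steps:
$G = -6268$ ($G = -7233 + 965 = -6268$)
$\left(\left(10037 + G\right) + C{\left(\left(3 - 5\right)^{2} \right)}\right) - \left(-59 - 15\right) \left(-3\right) = \left(\left(10037 - 6268\right) + 12\right) - \left(-59 - 15\right) \left(-3\right) = \left(3769 + 12\right) - \left(-74\right) \left(-3\right) = 3781 - 222 = 3559$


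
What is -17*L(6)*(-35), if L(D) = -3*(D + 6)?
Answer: -21420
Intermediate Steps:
L(D) = -18 - 3*D (L(D) = -3*(6 + D) = -18 - 3*D)
-17*L(6)*(-35) = -17*(-18 - 3*6)*(-35) = -17*(-18 - 18)*(-35) = -17*(-36)*(-35) = 612*(-35) = -21420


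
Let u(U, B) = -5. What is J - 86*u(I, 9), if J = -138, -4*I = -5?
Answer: 292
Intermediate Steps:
I = 5/4 (I = -¼*(-5) = 5/4 ≈ 1.2500)
J - 86*u(I, 9) = -138 - 86*(-5) = -138 + 430 = 292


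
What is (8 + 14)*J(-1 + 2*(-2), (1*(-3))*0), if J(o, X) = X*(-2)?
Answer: 0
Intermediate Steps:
J(o, X) = -2*X
(8 + 14)*J(-1 + 2*(-2), (1*(-3))*0) = (8 + 14)*(-2*1*(-3)*0) = 22*(-(-6)*0) = 22*(-2*0) = 22*0 = 0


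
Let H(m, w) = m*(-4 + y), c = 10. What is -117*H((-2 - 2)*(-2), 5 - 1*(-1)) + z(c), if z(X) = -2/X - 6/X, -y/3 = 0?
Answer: 18716/5 ≈ 3743.2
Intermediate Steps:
y = 0 (y = -3*0 = 0)
z(X) = -8/X
H(m, w) = -4*m (H(m, w) = m*(-4 + 0) = m*(-4) = -4*m)
-117*H((-2 - 2)*(-2), 5 - 1*(-1)) + z(c) = -(-468)*(-2 - 2)*(-2) - 8/10 = -(-468)*(-4*(-2)) - 8*⅒ = -(-468)*8 - ⅘ = -117*(-32) - ⅘ = 3744 - ⅘ = 18716/5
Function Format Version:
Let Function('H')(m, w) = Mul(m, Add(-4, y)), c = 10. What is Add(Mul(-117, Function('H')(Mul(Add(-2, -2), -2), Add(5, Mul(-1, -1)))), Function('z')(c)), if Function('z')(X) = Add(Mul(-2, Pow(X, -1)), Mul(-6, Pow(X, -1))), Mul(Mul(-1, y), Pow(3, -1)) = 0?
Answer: Rational(18716, 5) ≈ 3743.2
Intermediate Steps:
y = 0 (y = Mul(-3, 0) = 0)
Function('z')(X) = Mul(-8, Pow(X, -1))
Function('H')(m, w) = Mul(-4, m) (Function('H')(m, w) = Mul(m, Add(-4, 0)) = Mul(m, -4) = Mul(-4, m))
Add(Mul(-117, Function('H')(Mul(Add(-2, -2), -2), Add(5, Mul(-1, -1)))), Function('z')(c)) = Add(Mul(-117, Mul(-4, Mul(Add(-2, -2), -2))), Mul(-8, Pow(10, -1))) = Add(Mul(-117, Mul(-4, Mul(-4, -2))), Mul(-8, Rational(1, 10))) = Add(Mul(-117, Mul(-4, 8)), Rational(-4, 5)) = Add(Mul(-117, -32), Rational(-4, 5)) = Add(3744, Rational(-4, 5)) = Rational(18716, 5)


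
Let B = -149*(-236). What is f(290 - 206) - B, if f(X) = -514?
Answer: -35678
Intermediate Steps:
B = 35164
f(290 - 206) - B = -514 - 1*35164 = -514 - 35164 = -35678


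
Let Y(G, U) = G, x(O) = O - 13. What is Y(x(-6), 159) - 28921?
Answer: -28940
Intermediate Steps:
x(O) = -13 + O
Y(x(-6), 159) - 28921 = (-13 - 6) - 28921 = -19 - 28921 = -28940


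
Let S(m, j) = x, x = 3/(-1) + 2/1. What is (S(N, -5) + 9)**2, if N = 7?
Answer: 64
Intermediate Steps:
x = -1 (x = 3*(-1) + 2*1 = -3 + 2 = -1)
S(m, j) = -1
(S(N, -5) + 9)**2 = (-1 + 9)**2 = 8**2 = 64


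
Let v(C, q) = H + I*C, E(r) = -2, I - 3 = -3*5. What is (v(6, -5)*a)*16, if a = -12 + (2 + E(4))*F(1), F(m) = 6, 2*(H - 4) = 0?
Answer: 13056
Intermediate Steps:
I = -12 (I = 3 - 3*5 = 3 - 15 = -12)
H = 4 (H = 4 + (½)*0 = 4 + 0 = 4)
v(C, q) = 4 - 12*C
a = -12 (a = -12 + (2 - 2)*6 = -12 + 0*6 = -12 + 0 = -12)
(v(6, -5)*a)*16 = ((4 - 12*6)*(-12))*16 = ((4 - 72)*(-12))*16 = -68*(-12)*16 = 816*16 = 13056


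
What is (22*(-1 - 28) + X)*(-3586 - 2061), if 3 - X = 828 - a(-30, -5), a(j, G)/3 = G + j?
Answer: 8854496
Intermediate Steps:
a(j, G) = 3*G + 3*j (a(j, G) = 3*(G + j) = 3*G + 3*j)
X = -930 (X = 3 - (828 - (3*(-5) + 3*(-30))) = 3 - (828 - (-15 - 90)) = 3 - (828 - 1*(-105)) = 3 - (828 + 105) = 3 - 1*933 = 3 - 933 = -930)
(22*(-1 - 28) + X)*(-3586 - 2061) = (22*(-1 - 28) - 930)*(-3586 - 2061) = (22*(-29) - 930)*(-5647) = (-638 - 930)*(-5647) = -1568*(-5647) = 8854496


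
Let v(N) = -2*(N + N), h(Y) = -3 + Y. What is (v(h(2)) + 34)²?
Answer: 1444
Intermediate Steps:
v(N) = -4*N
(v(h(2)) + 34)² = (-4*(-3 + 2) + 34)² = (-4*(-1) + 34)² = (4 + 34)² = 38² = 1444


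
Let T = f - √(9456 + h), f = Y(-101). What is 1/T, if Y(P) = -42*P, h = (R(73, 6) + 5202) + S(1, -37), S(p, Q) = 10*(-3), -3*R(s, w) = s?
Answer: 12726/53939881 + √131433/53939881 ≈ 0.00024265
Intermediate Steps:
R(s, w) = -s/3
S(p, Q) = -30
h = 15443/3 (h = (-⅓*73 + 5202) - 30 = (-73/3 + 5202) - 30 = 15533/3 - 30 = 15443/3 ≈ 5147.7)
f = 4242 (f = -42*(-101) = 4242)
T = 4242 - √131433/3 (T = 4242 - √(9456 + 15443/3) = 4242 - √(43811/3) = 4242 - √131433/3 ≈ 4121.2)
1/T = 1/(4242 - √131433/3)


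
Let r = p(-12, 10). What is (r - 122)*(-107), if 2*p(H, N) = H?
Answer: 13696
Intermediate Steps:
p(H, N) = H/2
r = -6 (r = (½)*(-12) = -6)
(r - 122)*(-107) = (-6 - 122)*(-107) = -128*(-107) = 13696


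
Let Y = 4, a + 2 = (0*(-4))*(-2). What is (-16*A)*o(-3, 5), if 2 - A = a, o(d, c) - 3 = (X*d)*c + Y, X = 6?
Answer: 5312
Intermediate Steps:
a = -2 (a = -2 + (0*(-4))*(-2) = -2 + 0*(-2) = -2 + 0 = -2)
o(d, c) = 7 + 6*c*d (o(d, c) = 3 + ((6*d)*c + 4) = 3 + (6*c*d + 4) = 3 + (4 + 6*c*d) = 7 + 6*c*d)
A = 4 (A = 2 - 1*(-2) = 2 + 2 = 4)
(-16*A)*o(-3, 5) = (-16*4)*(7 + 6*5*(-3)) = -64*(7 - 90) = -64*(-83) = 5312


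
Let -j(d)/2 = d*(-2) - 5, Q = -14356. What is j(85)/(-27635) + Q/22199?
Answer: -80899542/122693873 ≈ -0.65936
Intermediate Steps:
j(d) = 10 + 4*d (j(d) = -2*(d*(-2) - 5) = -2*(-2*d - 5) = -2*(-5 - 2*d) = 10 + 4*d)
j(85)/(-27635) + Q/22199 = (10 + 4*85)/(-27635) - 14356/22199 = (10 + 340)*(-1/27635) - 14356*1/22199 = 350*(-1/27635) - 14356/22199 = -70/5527 - 14356/22199 = -80899542/122693873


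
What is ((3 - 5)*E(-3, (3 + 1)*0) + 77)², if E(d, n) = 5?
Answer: 4489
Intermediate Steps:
((3 - 5)*E(-3, (3 + 1)*0) + 77)² = ((3 - 5)*5 + 77)² = (-2*5 + 77)² = (-10 + 77)² = 67² = 4489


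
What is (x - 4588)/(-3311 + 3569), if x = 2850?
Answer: -869/129 ≈ -6.7364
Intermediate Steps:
(x - 4588)/(-3311 + 3569) = (2850 - 4588)/(-3311 + 3569) = -1738/258 = -1738*1/258 = -869/129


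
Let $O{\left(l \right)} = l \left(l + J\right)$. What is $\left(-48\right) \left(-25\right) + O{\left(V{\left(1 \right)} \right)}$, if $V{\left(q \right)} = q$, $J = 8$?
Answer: $1209$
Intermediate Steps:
$O{\left(l \right)} = l \left(8 + l\right)$ ($O{\left(l \right)} = l \left(l + 8\right) = l \left(8 + l\right)$)
$\left(-48\right) \left(-25\right) + O{\left(V{\left(1 \right)} \right)} = \left(-48\right) \left(-25\right) + 1 \left(8 + 1\right) = 1200 + 1 \cdot 9 = 1200 + 9 = 1209$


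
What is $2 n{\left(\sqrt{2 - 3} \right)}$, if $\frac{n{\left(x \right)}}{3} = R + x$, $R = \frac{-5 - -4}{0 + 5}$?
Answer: $- \frac{6}{5} + 6 i \approx -1.2 + 6.0 i$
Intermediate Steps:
$R = - \frac{1}{5}$ ($R = \frac{-5 + 4}{5} = \left(-1\right) \frac{1}{5} = - \frac{1}{5} \approx -0.2$)
$n{\left(x \right)} = - \frac{3}{5} + 3 x$ ($n{\left(x \right)} = 3 \left(- \frac{1}{5} + x\right) = - \frac{3}{5} + 3 x$)
$2 n{\left(\sqrt{2 - 3} \right)} = 2 \left(- \frac{3}{5} + 3 \sqrt{2 - 3}\right) = 2 \left(- \frac{3}{5} + 3 \sqrt{-1}\right) = 2 \left(- \frac{3}{5} + 3 i\right) = - \frac{6}{5} + 6 i$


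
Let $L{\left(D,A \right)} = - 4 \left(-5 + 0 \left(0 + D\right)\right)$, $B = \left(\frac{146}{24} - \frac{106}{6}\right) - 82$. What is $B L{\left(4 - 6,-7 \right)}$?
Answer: $- \frac{5615}{3} \approx -1871.7$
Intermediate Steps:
$B = - \frac{1123}{12}$ ($B = \left(146 \cdot \frac{1}{24} - \frac{53}{3}\right) - 82 = \left(\frac{73}{12} - \frac{53}{3}\right) - 82 = - \frac{139}{12} - 82 = - \frac{1123}{12} \approx -93.583$)
$L{\left(D,A \right)} = 20$ ($L{\left(D,A \right)} = - 4 \left(-5 + 0 D\right) = - 4 \left(-5 + 0\right) = \left(-4\right) \left(-5\right) = 20$)
$B L{\left(4 - 6,-7 \right)} = \left(- \frac{1123}{12}\right) 20 = - \frac{5615}{3}$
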